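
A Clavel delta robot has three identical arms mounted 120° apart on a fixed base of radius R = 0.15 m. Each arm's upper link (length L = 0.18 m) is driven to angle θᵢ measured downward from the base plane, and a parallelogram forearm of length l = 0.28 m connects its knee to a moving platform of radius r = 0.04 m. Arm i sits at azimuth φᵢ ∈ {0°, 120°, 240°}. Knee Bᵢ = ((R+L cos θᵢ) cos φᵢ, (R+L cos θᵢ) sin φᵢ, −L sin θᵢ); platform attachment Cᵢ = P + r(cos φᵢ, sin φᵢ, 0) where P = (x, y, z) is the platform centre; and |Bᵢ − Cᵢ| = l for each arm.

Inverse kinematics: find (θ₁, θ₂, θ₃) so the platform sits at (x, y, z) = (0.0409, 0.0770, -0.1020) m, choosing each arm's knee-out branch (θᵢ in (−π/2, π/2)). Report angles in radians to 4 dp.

θ₁ = -0.0004, θ₂ = -0.0872, θ₃ = 1.1343

φ1=0.0° → target in arm frame (0.0409, 0.0770)
  e−x'=0.0691;  (l²−L²−(e−x')²−y'²−z²)/2L = 0.0691
  √(A²+B²)=0.1232;  θ1 = -0.9754+0.9749 ≈ -0.0004
rotate P by −φ2: (0.0462, -0.0739, -0.1020)
  A cos θ + B sin θ = C:  0.0638·cos θ + -0.1020·sin θ = 0.0724
  γ=atan2(-0.1020,0.0638)=-1.0121;  ψ=arccos(0.6019)=0.9249;  θ2=γ+ψ≈-0.0872
arm 3 (φ=240.0°): x'=-0.0871, y'=-0.0031
  A=0.1971, B=-0.1020, C=(l²−L²−A²−y'²−z²)/(2L)=-0.0091
  √(A²+B²)=0.2220;  θ3 = -0.4775+1.6118 ≈ 1.1343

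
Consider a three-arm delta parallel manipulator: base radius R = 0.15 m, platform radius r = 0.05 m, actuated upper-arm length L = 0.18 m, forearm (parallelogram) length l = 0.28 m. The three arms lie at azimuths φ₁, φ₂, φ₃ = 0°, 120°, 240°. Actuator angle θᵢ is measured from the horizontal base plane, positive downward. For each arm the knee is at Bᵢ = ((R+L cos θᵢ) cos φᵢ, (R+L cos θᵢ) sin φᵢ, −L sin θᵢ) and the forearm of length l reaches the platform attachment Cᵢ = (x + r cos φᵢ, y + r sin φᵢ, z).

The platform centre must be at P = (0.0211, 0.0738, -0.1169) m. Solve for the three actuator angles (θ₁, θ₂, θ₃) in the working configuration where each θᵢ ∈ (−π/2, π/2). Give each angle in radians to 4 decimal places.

θ₁ = 0.1746, θ₂ = -0.2620, θ₃ = 0.9599

arm 1 (φ=0.0°): x'=0.0211, y'=0.0738
  A=0.0789, B=-0.1169, C=(l²−L²−A²−y'²−z²)/(2L)=0.0574
  γ=atan2(-0.1169,0.0789)=-0.9771;  ψ=arccos(0.4070)=1.1517;  θ1=γ+ψ≈0.1746
arm 2 (φ=120.0°): x'=0.0534, y'=-0.0552
  A=0.0466, B=-0.1169, C=(l²−L²−A²−y'²−z²)/(2L)=0.0753
  γ=atan2(-0.1169,0.0466)=-1.1912;  ψ=arccos(0.5984)=0.9292;  θ2=γ+ψ≈-0.2620
rotate P by −φ3: (-0.0745, -0.0186, -0.1169)
  e−x'=0.1745;  (l²−L²−(e−x')²−y'²−z²)/2L = 0.0043
  √(A²+B²)=0.2100;  θ3 = -0.5903+1.5503 ≈ 0.9599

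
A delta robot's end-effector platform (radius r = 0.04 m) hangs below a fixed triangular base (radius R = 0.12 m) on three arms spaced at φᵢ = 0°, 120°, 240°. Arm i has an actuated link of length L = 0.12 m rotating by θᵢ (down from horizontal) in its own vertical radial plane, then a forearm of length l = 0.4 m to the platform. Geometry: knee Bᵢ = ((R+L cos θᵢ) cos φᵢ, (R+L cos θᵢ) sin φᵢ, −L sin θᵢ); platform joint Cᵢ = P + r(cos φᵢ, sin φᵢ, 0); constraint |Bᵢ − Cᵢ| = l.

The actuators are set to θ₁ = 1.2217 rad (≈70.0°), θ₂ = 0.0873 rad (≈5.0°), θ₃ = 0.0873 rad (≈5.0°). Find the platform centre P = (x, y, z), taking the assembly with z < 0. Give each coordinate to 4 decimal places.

(-0.1945, 0.0000, -0.3585)

arm 1 at φ=0.0°: e+L cos θ1 = 0.1210;  S1 = (0.1210, 0.0000, -0.1128)
arm 2 at φ=120.0°: e+L cos θ2 = 0.1995;  S2 = (-0.0998, 0.1728, -0.0105)
arm 3 at φ=240.0°: e+L cos θ3 = 0.1995;  S3 = (-0.0998, -0.1728, -0.0105)
eliminate P² terms by subtracting sphere 1 from 2 and 3
plane₁₂: -0.4416x+0.3456y+0.2046z = 0.0126
Cramer: x(z) = -0.0284+0.4633z;  y(z) = 0.0000-0.0000z
into |P−S₁|² = l²: 1.2146z² + 0.0870z + -0.1249 = 0;  Δ = 0.6146;  z = -0.3585 or 0.2869 → z<0 root = -0.3585
x = -0.1945, y = 0.0000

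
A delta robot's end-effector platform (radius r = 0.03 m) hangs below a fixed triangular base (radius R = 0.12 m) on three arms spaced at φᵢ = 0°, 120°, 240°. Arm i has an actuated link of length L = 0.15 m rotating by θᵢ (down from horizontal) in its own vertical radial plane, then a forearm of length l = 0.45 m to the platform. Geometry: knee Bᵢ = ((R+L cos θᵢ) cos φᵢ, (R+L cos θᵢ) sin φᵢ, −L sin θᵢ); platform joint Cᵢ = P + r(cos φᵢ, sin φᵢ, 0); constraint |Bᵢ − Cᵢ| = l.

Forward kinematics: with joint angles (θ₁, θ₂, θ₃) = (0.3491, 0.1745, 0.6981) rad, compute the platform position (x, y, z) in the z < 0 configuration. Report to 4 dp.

φ1=0.0°: virtual centre (0.2310, 0.0000, -0.0513), radius l
φ2=120.0°: virtual centre (-0.1189, 0.2059, -0.0260), radius l
arm 3 at φ=240.0°: (R−r)+L cos θ3 = 0.2049;  O3 = (-0.1025, -0.1775, -0.0964)
|O₂|²−|O₁|² = 0.0012;  |O₃|²−|O₁|² = -0.0047
linear system: -0.6996x+0.4117y = 0.0012−0.0505z; -0.6668x+-0.3549y = -0.0047−-0.0902z
det = 0.5229;  x = 0.0029+-0.0367z,  y = 0.0078+-0.1852z
quadratic in z: (1.0356)z²+(0.1165)z+(-0.1478)=0, √Δ=0.7910 → z ∈ {-0.4382, 0.3257}; z = -0.4382 (taking z<0)
x = 0.0190, y = 0.0890

(0.0190, 0.0890, -0.4382)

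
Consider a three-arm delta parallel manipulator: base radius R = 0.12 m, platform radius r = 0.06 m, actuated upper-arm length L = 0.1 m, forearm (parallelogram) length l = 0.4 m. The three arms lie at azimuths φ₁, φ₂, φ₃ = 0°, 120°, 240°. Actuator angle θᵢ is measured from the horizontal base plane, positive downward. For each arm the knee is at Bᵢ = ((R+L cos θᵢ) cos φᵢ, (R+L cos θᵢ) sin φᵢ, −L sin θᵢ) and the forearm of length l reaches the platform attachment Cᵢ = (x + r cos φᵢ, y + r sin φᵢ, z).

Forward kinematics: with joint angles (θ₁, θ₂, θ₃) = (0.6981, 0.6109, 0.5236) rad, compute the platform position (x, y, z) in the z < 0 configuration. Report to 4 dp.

(-0.0239, -0.0136, -0.4304)

φ1=0.0°: virtual centre (0.1366, 0.0000, -0.0643), radius l
arm 2 at φ=120.0°: ρ2 = 0.1419;  O2 = (-0.0710, 0.1229, -0.0574)
arm 3 at φ=240.0°: ρ3 = 0.1466;  O3 = (-0.0733, -0.1270, -0.0500)
subtract pairs → two planes through P
plane₁₂: -0.4151x+0.2458y+0.0138z = 0.0006
det = 0.2086;  x = -0.0022+0.0505z,  y = -0.0011+0.0290z
quadratic in z: (1.0034)z²+(0.1145)z+(-0.1366)=0, √Δ=0.7492 → z ∈ {-0.4304, 0.3163}; z = -0.4304 (taking z<0)
x = -0.0239, y = -0.0136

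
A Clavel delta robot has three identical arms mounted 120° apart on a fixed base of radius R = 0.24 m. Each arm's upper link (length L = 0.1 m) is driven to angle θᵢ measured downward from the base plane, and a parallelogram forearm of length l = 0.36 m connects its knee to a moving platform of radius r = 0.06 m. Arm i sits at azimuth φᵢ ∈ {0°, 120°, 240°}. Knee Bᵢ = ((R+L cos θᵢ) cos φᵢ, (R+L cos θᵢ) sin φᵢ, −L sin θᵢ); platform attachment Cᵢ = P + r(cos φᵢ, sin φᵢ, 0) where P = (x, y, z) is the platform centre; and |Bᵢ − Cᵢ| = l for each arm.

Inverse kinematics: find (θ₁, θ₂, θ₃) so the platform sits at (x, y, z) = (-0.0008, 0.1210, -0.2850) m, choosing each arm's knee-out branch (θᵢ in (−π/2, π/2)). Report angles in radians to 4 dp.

θ₁ = 0.6984, θ₂ = -0.2617, θ₃ = 1.3961

arm 1 (φ=0.0°): x'=-0.0008, y'=0.1210
  e−x'=0.1808;  (l²−L²−(e−x')²−y'²−z²)/2L = -0.0448
  γ=atan2(-0.2850,0.1808)=-1.0055;  ψ=arccos(-0.1327)=1.7038;  θ1=γ+ψ≈0.6984
arm 2 (φ=120.0°): x'=0.1052, y'=-0.0598
  A=0.0748, B=-0.2850, C=(l²−L²−A²−y'²−z²)/(2L)=0.1460
  γ=atan2(-0.2850,0.0748)=-1.3141;  ψ=arccos(0.4955)=1.0524;  θ2=γ+ψ≈-0.2617
arm 3 (φ=240.0°): x'=-0.1044, y'=-0.0612
  e−x'=0.2844;  (l²−L²−(e−x')²−y'²−z²)/2L = -0.2312
  γ=atan2(-0.2850,0.2844)=-0.7865;  ψ=arccos(-0.5743)=2.1826;  θ3=γ+ψ≈1.3961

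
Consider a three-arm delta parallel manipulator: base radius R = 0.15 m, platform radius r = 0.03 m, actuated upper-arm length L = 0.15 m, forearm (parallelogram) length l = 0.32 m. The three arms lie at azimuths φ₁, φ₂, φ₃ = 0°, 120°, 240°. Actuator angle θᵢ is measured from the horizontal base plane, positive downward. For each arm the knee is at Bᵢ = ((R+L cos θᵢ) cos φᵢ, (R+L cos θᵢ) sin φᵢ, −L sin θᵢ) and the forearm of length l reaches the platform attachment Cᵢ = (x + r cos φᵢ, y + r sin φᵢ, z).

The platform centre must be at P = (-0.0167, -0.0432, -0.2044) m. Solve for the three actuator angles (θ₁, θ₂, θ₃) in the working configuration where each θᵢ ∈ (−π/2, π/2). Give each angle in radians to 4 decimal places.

θ₁ = 0.3490, θ₂ = 0.4365, θ₃ = -0.1741

arm 1 (φ=0.0°): x'=-0.0167, y'=-0.0432
  e−x'=0.1367;  (l²−L²−(e−x')²−y'²−z²)/2L = 0.0586
  θ1 = atan2(B,A) + arccos(C/0.2459) = 0.3490
rotate P by −φ2: (-0.0291, 0.0361, -0.2044)
  A cos θ + B sin θ = C:  0.1491·cos θ + -0.2044·sin θ = 0.0487
  θ2 = atan2(B,A) + arccos(C/0.2530) = 0.4365
φ3=240.0° → target in arm frame (0.0458, 0.0071)
  e−x'=0.0742;  (l²−L²−(e−x')²−y'²−z²)/2L = 0.1085
  γ=atan2(-0.2044,0.0742)=-1.2224;  ψ=arccos(0.4991)=1.0483;  θ3=γ+ψ≈-0.1741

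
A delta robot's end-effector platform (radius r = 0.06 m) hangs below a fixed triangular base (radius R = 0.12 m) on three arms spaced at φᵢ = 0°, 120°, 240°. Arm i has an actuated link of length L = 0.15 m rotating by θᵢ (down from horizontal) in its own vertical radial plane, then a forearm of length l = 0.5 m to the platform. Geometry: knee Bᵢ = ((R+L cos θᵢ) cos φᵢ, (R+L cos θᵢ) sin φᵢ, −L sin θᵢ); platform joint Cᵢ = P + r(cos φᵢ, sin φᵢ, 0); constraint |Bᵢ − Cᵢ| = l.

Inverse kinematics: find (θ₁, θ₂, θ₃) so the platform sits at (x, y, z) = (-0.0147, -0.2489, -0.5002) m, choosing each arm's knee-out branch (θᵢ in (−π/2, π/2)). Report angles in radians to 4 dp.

θ₁ = 0.7851, θ₂ = 1.2214, θ₃ = 0.0870

rotate P by −φ1: (-0.0147, -0.2489, -0.5002)
  A=0.0747, B=-0.5002, C=(l²−L²−A²−y'²−z²)/(2L)=-0.3008
  √(A²+B²)=0.5057;  θ1 = -1.4226+2.2077 ≈ 0.7851
φ2=120.0° → target in arm frame (-0.2082, 0.1372)
  A=0.2682, B=-0.5002, C=(l²−L²−A²−y'²−z²)/(2L)=-0.3782
  θ2 = atan2(B,A) + arccos(C/0.5676) = 1.2214
rotate P by −φ3: (0.2229, 0.1117, -0.5002)
  A=-0.1629, B=-0.5002, C=(l²−L²−A²−y'²−z²)/(2L)=-0.2057
  θ3 = atan2(B,A) + arccos(C/0.5261) = 0.0870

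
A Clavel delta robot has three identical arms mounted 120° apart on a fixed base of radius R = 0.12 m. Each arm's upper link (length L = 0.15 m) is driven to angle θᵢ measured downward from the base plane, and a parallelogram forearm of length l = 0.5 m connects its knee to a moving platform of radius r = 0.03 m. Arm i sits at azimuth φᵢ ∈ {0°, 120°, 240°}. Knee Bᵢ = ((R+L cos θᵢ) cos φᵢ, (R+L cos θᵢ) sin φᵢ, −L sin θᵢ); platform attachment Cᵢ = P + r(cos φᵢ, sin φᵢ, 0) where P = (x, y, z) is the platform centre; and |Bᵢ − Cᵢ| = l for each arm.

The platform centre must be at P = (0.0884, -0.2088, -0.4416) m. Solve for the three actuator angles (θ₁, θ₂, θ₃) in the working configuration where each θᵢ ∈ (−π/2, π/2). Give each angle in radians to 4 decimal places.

φ1=0.0° → target in arm frame (0.0884, -0.2088)
  e−x'=0.0016;  (l²−L²−(e−x')²−y'²−z²)/2L = -0.0370
  θ1 = atan2(B,A) + arccos(C/0.4416) = 0.0876
φ2=120.0° → target in arm frame (-0.2250, 0.0278)
  A=0.3150, B=-0.4416, C=(l²−L²−A²−y'²−z²)/(2L)=-0.2251
  γ=atan2(-0.4416,0.3150)=-0.9512;  ψ=arccos(-0.4150)=1.9987;  θ2=γ+ψ≈1.0475
arm 3 (φ=240.0°): x'=0.1366, y'=0.1810
  A=-0.0466, B=-0.4416, C=(l²−L²−A²−y'²−z²)/(2L)=-0.0081
  √(A²+B²)=0.4441;  θ3 = -1.6760+1.5890 ≈ -0.0870

θ₁ = 0.0876, θ₂ = 1.0475, θ₃ = -0.0870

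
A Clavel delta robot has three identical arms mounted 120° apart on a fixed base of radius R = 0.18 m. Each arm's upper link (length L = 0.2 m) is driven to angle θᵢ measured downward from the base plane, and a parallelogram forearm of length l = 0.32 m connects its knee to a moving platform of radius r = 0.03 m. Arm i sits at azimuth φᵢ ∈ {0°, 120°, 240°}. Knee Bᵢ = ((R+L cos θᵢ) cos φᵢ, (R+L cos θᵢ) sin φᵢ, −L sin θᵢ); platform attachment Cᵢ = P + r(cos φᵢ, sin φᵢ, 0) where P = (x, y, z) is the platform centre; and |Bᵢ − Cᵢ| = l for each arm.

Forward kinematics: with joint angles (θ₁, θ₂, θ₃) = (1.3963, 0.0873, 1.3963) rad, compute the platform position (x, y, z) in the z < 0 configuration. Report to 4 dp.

(-0.0855, 0.1481, -0.2832)

φ1=0.0°: virtual centre (0.1847, 0.0000, -0.1970), radius l
S2 = (0.3492·cos120.0°, 0.3492·sin120.0°, -0.0174) = (-0.1746, 0.3024, -0.0174)
S3 = (0.1847·cos240.0°, 0.1847·sin240.0°, -0.1970) = (-0.0924, -0.1600, -0.1970)
subtract pairs → two planes through P
linear system: -0.7187x+0.6049y = 0.0494−0.3590z; -0.5542x+-0.3199y = 0.0000−0.0000z
Cramer: x(z) = -0.0279+0.2033z;  y(z) = 0.0484-0.3521z
sphere 1 gives Az²+Bz+C=0 with A=1.1653, B=0.2734, C=-0.0160;  B²−4AC=0.1495;  roots -0.2832, 0.0486;  negative root z = -0.2832
x = -0.0855, y = 0.1481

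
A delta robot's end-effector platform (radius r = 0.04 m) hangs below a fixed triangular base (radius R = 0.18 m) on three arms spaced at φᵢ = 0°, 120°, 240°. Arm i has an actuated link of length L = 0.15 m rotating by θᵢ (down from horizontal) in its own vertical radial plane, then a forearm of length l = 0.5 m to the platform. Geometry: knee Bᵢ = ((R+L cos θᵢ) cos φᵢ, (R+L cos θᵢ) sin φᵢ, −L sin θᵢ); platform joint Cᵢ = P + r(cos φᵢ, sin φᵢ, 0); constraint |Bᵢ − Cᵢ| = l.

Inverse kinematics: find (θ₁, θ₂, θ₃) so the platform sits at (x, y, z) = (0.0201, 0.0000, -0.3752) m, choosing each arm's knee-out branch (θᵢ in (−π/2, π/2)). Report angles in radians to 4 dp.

θ₁ = -0.3496, θ₂ = -0.1748, θ₃ = -0.1748

rotate P by −φ1: (0.0201, 0.0000, -0.3752)
  A cos θ + B sin θ = C:  0.1199·cos θ + -0.3752·sin θ = 0.2412
  √(A²+B²)=0.3939;  θ1 = -1.2615+0.9119 ≈ -0.3496
rotate P by −φ2: (-0.0100, -0.0174, -0.3752)
  A cos θ + B sin θ = C:  0.1500·cos θ + -0.3752·sin θ = 0.2130
  γ=atan2(-0.3752,0.1500)=-1.1904;  ψ=arccos(0.5272)=1.0155;  θ2=γ+ψ≈-0.1748
φ3=240.0° → target in arm frame (-0.0101, 0.0174)
  A=0.1500, B=-0.3752, C=(l²−L²−A²−y'²−z²)/(2L)=0.2130
  θ3 = atan2(B,A) + arccos(C/0.4041) = -0.1748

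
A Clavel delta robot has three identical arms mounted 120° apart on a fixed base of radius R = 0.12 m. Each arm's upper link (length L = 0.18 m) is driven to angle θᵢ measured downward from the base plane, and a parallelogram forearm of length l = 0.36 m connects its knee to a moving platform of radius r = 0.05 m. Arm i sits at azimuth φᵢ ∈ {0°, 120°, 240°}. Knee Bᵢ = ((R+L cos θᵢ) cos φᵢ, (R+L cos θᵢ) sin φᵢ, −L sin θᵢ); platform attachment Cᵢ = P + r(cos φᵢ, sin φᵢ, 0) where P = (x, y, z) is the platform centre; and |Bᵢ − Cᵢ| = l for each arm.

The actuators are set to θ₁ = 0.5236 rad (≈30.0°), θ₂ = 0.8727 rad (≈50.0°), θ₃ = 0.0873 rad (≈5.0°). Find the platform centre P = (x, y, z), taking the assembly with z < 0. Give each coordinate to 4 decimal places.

S1 = (0.2259·cos0.0°, 0.2259·sin0.0°, -0.0900) = (0.2259, 0.0000, -0.0900)
arm 2 at φ=120.0°: e+L cos θ2 = 0.1857;  S2 = (-0.0928, 0.1608, -0.1379)
arm 3 at φ=240.0°: e+L cos θ3 = 0.2493;  S3 = (-0.1247, -0.2159, -0.0157)
|S₂|²−|S₁|² = -0.0056;  |S₃|²−|S₁|² = 0.0033
plane₁₂: -0.6375x+0.3216y+-0.0958z = -0.0056
Cramer: x(z) = 0.0027+0.0129z;  y(z) = -0.0121+0.3233z
sphere 1 gives Az²+Bz+C=0 with A=1.1047, B=0.1665, C=-0.0716;  B²−4AC=0.3439;  roots -0.3408, 0.1901;  negative root z = -0.3408
x = -0.0016, y = -0.1222

(-0.0016, -0.1222, -0.3408)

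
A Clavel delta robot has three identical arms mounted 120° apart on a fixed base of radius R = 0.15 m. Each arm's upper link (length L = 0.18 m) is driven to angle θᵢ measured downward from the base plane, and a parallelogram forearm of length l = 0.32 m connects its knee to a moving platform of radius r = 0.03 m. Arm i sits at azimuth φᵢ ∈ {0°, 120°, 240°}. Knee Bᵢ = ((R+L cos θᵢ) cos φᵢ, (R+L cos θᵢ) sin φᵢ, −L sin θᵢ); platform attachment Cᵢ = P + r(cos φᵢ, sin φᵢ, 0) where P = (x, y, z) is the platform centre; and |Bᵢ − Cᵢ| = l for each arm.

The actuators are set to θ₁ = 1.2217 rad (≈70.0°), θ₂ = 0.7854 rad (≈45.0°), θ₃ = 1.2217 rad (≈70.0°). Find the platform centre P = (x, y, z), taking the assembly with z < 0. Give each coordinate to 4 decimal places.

S1 = (0.1816·cos0.0°, 0.1816·sin0.0°, -0.1691) = (0.1816, 0.0000, -0.1691)
S2 = (0.2473·cos120.0°, 0.2473·sin120.0°, -0.1273) = (-0.1236, 0.2141, -0.1273)
S3 = (0.1816·cos240.0°, 0.1816·sin240.0°, -0.1691) = (-0.0908, -0.1572, -0.1691)
|S₂|²−|S₁|² = 0.0158;  |S₃|²−|S₁|² = 0.0000
linear system: -0.6104x+0.4283y = 0.0158−0.0837z; -0.5447x+-0.3145y = 0.0000−0.0000z
det = 0.4253;  x = -0.0117+0.0619z,  y = 0.0202+-0.1072z
quadratic in z: (1.0153)z²+(0.3100)z+(-0.0360)=0, √Δ=0.4924 → z ∈ {-0.3952, 0.0898}; z = -0.3952 (taking z<0)
x = -0.0361, y = 0.0626

(-0.0361, 0.0626, -0.3952)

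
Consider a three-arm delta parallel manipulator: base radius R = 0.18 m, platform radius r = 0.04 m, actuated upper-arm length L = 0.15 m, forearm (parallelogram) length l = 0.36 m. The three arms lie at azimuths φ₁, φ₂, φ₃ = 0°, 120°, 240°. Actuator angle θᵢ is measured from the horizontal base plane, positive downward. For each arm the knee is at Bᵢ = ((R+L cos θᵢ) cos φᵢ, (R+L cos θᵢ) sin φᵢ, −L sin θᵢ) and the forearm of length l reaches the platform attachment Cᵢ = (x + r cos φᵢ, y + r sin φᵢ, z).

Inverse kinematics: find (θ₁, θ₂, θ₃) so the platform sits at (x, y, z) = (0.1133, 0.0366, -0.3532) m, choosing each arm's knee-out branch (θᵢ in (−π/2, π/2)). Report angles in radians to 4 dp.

rotate P by −φ1: (0.1133, 0.0366, -0.3532)
  A=0.0267, B=-0.3532, C=(l²−L²−A²−y'²−z²)/(2L)=-0.0657
  θ1 = atan2(B,A) + arccos(C/0.3542) = 0.2619
rotate P by −φ2: (-0.0250, -0.1164, -0.3532)
  A cos θ + B sin θ = C:  0.1650·cos θ + -0.3532·sin θ = -0.1947
  θ2 = atan2(B,A) + arccos(C/0.3898) = 0.9599
rotate P by −φ3: (-0.0883, 0.0798, -0.3532)
  A=0.2283, B=-0.3532, C=(l²−L²−A²−y'²−z²)/(2L)=-0.2539
  √(A²+B²)=0.4206;  θ3 = -0.9969+2.2188 ≈ 1.2220

θ₁ = 0.2619, θ₂ = 0.9599, θ₃ = 1.2220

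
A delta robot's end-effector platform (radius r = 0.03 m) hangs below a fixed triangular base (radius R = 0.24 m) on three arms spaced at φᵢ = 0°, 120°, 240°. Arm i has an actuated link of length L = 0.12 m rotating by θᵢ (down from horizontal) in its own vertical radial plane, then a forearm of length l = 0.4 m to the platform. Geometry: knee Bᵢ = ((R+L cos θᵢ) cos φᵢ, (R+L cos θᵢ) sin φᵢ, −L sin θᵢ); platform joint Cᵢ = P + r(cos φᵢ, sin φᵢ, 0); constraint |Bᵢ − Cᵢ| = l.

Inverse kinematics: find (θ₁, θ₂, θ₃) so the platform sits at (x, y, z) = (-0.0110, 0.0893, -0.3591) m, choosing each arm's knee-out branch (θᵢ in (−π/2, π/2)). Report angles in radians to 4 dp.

rotate P by −φ1: (-0.0110, 0.0893, -0.3591)
  e−x'=0.2210;  (l²−L²−(e−x')²−y'²−z²)/2L = -0.1674
  θ1 = atan2(B,A) + arccos(C/0.4217) = 0.9599
rotate P by −φ2: (0.0828, -0.0351, -0.3591)
  A=0.1272, B=-0.3591, C=(l²−L²−A²−y'²−z²)/(2L)=-0.0032
  θ2 = atan2(B,A) + arccos(C/0.3810) = 0.3486
rotate P by −φ3: (-0.0718, -0.0542, -0.3591)
  A cos θ + B sin θ = C:  0.2818·cos θ + -0.3591·sin θ = -0.2738
  γ=atan2(-0.3591,0.2818)=-0.9054;  ψ=arccos(-0.5999)=2.2141;  θ3=γ+ψ≈1.3088

θ₁ = 0.9599, θ₂ = 0.3486, θ₃ = 1.3088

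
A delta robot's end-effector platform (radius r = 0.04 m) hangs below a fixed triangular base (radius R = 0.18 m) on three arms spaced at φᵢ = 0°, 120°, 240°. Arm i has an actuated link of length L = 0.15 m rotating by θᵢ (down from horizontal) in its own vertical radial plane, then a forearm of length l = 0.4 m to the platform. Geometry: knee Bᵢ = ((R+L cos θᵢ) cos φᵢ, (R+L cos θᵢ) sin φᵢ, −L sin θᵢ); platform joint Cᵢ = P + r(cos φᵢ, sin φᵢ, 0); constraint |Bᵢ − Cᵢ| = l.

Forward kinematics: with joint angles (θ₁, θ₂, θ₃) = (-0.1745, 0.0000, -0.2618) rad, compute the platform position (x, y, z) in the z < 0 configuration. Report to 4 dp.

S1 = (0.2877·cos0.0°, 0.2877·sin0.0°, 0.0260) = (0.2877, 0.0000, 0.0260)
φ2=120.0°: virtual centre (-0.1450, 0.2511, 0.0000), radius l
φ3=240.0°: virtual centre (-0.1424, -0.2467, 0.0388), radius l
eliminate P² terms by subtracting sphere 1 from 2 and 3
linear system: -0.8654x+0.5023y = 0.0006−-0.0521z; -0.8603x+-0.4934y = -0.0008−0.0256z
det = 0.8592;  x = 0.0001+-0.0150z,  y = 0.0014+0.0779z
sphere 1 gives Az²+Bz+C=0 with A=1.0063, B=-0.0432, C=-0.0766;  B²−4AC=0.3102;  roots -0.2552, 0.2982;  negative root z = -0.2552
x = 0.0039, y = -0.0184

(0.0039, -0.0184, -0.2552)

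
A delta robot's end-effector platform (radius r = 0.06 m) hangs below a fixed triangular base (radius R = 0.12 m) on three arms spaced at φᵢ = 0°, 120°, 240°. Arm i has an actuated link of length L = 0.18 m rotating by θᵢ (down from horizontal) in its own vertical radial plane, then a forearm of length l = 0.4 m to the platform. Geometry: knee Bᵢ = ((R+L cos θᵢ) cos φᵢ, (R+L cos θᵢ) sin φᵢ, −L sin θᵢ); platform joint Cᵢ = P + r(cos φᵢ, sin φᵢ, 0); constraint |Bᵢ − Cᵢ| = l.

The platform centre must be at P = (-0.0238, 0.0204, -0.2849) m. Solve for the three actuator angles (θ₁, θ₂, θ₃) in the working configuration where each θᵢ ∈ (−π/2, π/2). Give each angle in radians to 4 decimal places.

θ₁ = -0.0873, θ₂ = -0.3493, θ₃ = -0.1749

arm 1 (φ=0.0°): x'=-0.0238, y'=0.0204
  A cos θ + B sin θ = C:  0.0838·cos θ + -0.2849·sin θ = 0.1083
  √(A²+B²)=0.2970;  θ1 = -1.2847+1.1974 ≈ -0.0873
arm 2 (φ=120.0°): x'=0.0296, y'=0.0104
  A cos θ + B sin θ = C:  0.0304·cos θ + -0.2849·sin θ = 0.1261
  θ2 = atan2(B,A) + arccos(C/0.2865) = -0.3493
φ3=240.0° → target in arm frame (-0.0058, -0.0308)
  A=0.0658, B=-0.2849, C=(l²−L²−A²−y'²−z²)/(2L)=0.1143
  γ=atan2(-0.2849,0.0658)=-1.3439;  ψ=arccos(0.3910)=1.1691;  θ3=γ+ψ≈-0.1749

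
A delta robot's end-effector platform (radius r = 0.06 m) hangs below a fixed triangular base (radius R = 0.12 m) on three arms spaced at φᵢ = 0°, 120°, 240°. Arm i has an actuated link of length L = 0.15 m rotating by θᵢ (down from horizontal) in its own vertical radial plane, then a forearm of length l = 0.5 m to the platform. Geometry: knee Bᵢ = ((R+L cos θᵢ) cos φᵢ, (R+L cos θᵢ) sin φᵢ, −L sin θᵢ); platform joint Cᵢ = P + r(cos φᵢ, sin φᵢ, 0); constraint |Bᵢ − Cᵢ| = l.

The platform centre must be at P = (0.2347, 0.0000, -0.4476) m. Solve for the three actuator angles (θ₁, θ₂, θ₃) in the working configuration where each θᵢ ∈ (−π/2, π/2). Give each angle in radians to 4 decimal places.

arm 1 (φ=0.0°): x'=0.2347, y'=0.0000
  A cos θ + B sin θ = C:  -0.1747·cos θ + -0.4476·sin θ = -0.0112
  θ1 = atan2(B,A) + arccos(C/0.4805) = -0.3488
φ2=120.0° → target in arm frame (-0.1173, -0.2033)
  A=0.1773, B=-0.4476, C=(l²−L²−A²−y'²−z²)/(2L)=-0.1520
  θ2 = atan2(B,A) + arccos(C/0.4815) = 0.6985
φ3=240.0° → target in arm frame (-0.1174, 0.2033)
  A=0.1774, B=-0.4476, C=(l²−L²−A²−y'²−z²)/(2L)=-0.1520
  √(A²+B²)=0.4815;  θ3 = -1.1935+1.8921 ≈ 0.6985

θ₁ = -0.3488, θ₂ = 0.6985, θ₃ = 0.6985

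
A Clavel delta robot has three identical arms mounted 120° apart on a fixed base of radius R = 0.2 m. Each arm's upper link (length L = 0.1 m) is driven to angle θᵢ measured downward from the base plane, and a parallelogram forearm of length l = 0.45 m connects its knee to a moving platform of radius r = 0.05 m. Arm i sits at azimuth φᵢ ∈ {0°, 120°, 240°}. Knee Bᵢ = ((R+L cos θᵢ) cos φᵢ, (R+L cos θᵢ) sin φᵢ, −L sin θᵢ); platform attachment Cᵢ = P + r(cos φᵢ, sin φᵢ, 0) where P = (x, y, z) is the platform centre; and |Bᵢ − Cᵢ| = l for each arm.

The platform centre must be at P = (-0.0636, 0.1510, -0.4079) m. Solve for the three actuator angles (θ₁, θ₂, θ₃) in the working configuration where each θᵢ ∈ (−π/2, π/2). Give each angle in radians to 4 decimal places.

θ₁ = 0.9597, θ₂ = -0.3491, θ₃ = 1.1348

rotate P by −φ1: (-0.0636, 0.1510, -0.4079)
  e−x'=0.2136;  (l²−L²−(e−x')²−y'²−z²)/2L = -0.2115
  θ1 = atan2(B,A) + arccos(C/0.4604) = 0.9597
rotate P by −φ2: (0.1626, -0.0204, -0.4079)
  A cos θ + B sin θ = C:  -0.0126·cos θ + -0.4079·sin θ = 0.1277
  √(A²+B²)=0.4081;  θ2 = -1.6016+1.2525 ≈ -0.3491
φ3=240.0° → target in arm frame (-0.0990, -0.1306)
  e−x'=0.2490;  (l²−L²−(e−x')²−y'²−z²)/2L = -0.2646
  θ3 = atan2(B,A) + arccos(C/0.4779) = 1.1348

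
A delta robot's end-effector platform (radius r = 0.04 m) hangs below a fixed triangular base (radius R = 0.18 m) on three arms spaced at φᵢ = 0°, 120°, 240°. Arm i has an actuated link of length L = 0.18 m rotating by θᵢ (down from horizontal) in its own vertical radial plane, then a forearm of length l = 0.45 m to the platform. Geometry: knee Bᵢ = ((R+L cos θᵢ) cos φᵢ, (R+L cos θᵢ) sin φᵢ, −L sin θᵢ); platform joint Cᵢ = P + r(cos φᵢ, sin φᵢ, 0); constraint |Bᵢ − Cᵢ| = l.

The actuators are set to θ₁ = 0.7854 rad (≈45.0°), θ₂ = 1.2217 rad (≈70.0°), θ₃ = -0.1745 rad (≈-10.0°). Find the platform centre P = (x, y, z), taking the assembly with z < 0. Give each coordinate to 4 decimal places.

(-0.0289, -0.2083, -0.3945)

φ1=0.0°: virtual centre (0.2673, 0.0000, -0.1273), radius l
centre 2 = (0.2016·cos120.0°, 0.2016·sin120.0°, -0.1691) = (-0.1008, 0.1746, -0.1691)
centre 3 = (0.3173·cos240.0°, 0.3173·sin240.0°, 0.0313) = (-0.1586, -0.2748, 0.0313)
|centre ₂|²−|centre ₁|² = -0.0184;  |centre ₃|²−|centre ₁|² = 0.0140
plane₁₂: -0.7361x+0.3491y+-0.0837z = -0.0184
Cramer: x(z) = 0.0074+0.0922z;  y(z) = -0.0370+0.4341z
into |P−centre ₁|² = l²: 1.1970z² + 0.1745z + -0.1174 = 0;  Δ = 0.5926;  z = -0.3945 or 0.2487 → z<0 root = -0.3945
x = -0.0289, y = -0.2083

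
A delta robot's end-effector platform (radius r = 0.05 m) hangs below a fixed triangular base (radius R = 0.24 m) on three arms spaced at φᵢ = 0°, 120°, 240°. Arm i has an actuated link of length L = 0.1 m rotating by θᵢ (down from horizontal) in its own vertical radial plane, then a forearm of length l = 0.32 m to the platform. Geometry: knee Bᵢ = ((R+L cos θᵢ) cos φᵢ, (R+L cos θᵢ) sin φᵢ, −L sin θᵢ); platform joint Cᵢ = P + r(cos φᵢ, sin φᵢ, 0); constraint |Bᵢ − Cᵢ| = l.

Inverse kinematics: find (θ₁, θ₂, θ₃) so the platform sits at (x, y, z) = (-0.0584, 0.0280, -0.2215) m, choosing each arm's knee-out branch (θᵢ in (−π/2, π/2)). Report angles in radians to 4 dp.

arm 1 (φ=0.0°): x'=-0.0584, y'=0.0280
  e−x'=0.2484;  (l²−L²−(e−x')²−y'²−z²)/2L = -0.0957
  √(A²+B²)=0.3328;  θ1 = -0.7282+1.8626 ≈ 1.1344
arm 2 (φ=120.0°): x'=0.0534, y'=0.0366
  A cos θ + B sin θ = C:  0.1366·cos θ + -0.2215·sin θ = 0.1168
  γ=atan2(-0.2215,0.1366)=-1.0183;  ψ=arccos(0.4487)=1.1054;  θ2=γ+ψ≈0.0871
arm 3 (φ=240.0°): x'=0.0050, y'=-0.0646
  A cos θ + B sin θ = C:  0.1850·cos θ + -0.2215·sin θ = 0.0246
  γ=atan2(-0.2215,0.1850)=-0.8748;  ψ=arccos(0.0853)=1.4854;  θ3=γ+ψ≈0.6106

θ₁ = 1.1344, θ₂ = 0.0871, θ₃ = 0.6106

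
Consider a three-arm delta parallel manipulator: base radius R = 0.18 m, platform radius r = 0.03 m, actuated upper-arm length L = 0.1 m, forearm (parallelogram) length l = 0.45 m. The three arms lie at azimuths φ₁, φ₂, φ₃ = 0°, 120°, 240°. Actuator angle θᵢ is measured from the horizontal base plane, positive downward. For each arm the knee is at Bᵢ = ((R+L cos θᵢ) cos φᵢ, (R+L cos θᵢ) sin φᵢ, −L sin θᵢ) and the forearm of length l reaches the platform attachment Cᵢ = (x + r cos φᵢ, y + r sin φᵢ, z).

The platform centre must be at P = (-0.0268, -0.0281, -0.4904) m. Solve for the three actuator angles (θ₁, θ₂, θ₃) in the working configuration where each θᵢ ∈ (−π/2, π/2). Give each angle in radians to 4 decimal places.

arm 1 (φ=0.0°): x'=-0.0268, y'=-0.0281
  A=0.1768, B=-0.4904, C=(l²−L²−A²−y'²−z²)/(2L)=-0.4002
  √(A²+B²)=0.5213;  θ1 = -1.2248+2.4460 ≈ 1.2213
rotate P by −φ2: (-0.0109, 0.0373, -0.4904)
  e−x'=0.1609;  (l²−L²−(e−x')²−y'²−z²)/2L = -0.3764
  γ=atan2(-0.4904,0.1609)=-1.2537;  ψ=arccos(-0.7293)=2.3881;  θ2=γ+ψ≈1.1344
φ3=240.0° → target in arm frame (0.0377, -0.0092)
  A cos θ + B sin θ = C:  0.1123·cos θ + -0.4904·sin θ = -0.3034
  γ=atan2(-0.4904,0.1123)=-1.3457;  ψ=arccos(-0.6031)=2.2181;  θ3=γ+ψ≈0.8724

θ₁ = 1.2213, θ₂ = 1.1344, θ₃ = 0.8724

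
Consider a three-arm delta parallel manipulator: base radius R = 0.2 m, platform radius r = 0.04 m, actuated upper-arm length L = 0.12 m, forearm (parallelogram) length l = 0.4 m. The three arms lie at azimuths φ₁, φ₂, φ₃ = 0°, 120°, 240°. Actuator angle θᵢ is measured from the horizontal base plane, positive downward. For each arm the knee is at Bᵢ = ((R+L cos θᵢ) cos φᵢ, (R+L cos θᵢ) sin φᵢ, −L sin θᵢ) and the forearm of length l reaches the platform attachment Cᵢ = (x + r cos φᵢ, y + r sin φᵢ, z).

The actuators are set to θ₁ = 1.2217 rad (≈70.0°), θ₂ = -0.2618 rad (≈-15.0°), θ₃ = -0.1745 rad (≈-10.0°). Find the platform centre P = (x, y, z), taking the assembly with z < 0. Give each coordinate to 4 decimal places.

arm 1 at φ=0.0°: e+L cos θ1 = 0.2010;  centre 1 = (0.2010, 0.0000, -0.1128)
arm 2 at φ=120.0°: e+L cos θ2 = 0.2759;  centre 2 = (-0.1380, 0.2389, 0.0311)
φ3=240.0°: virtual centre (-0.1391, -0.2409, 0.0208), radius l
|centre ₂|²−|centre ₁|² = 0.0240;  |centre ₃|²−|centre ₁|² = 0.0247
[-0.6780 0.4779 0.2876]·P = 0.0240;  [-0.6803 -0.4818 0.2672]·P = 0.0247
Cramer: x(z) = -0.0358+0.4085z;  y(z) = -0.0007-0.0223z
quadratic in z: (1.1674)z²+(0.0320)z+(-0.0912)=0, √Δ=0.6533 → z ∈ {-0.2935, 0.2661}; z = -0.2935 (taking z<0)
x = -0.1557, y = 0.0059

(-0.1557, 0.0059, -0.2935)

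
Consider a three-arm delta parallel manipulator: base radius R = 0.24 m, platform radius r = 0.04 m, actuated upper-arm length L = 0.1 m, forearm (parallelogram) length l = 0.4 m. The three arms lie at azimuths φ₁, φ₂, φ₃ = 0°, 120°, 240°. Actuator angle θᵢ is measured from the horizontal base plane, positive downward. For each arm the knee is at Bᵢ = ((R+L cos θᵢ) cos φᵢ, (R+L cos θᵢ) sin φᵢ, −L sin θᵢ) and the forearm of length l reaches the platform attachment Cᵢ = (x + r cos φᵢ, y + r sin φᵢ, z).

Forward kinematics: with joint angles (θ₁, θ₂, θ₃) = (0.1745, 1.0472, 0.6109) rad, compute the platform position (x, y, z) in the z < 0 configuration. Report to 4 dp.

centre 1 = (0.2985·cos0.0°, 0.2985·sin0.0°, -0.0174) = (0.2985, 0.0000, -0.0174)
φ2=120.0°: virtual centre (-0.1250, 0.2165, -0.0866), radius l
arm 3 at φ=240.0°: (R−r)+L cos θ3 = 0.2819;  centre 3 = (-0.1410, -0.2441, -0.0574)
|centre ₂|²−|centre ₁|² = -0.0194;  |centre ₃|²−|centre ₁|² = -0.0066
linear system: -0.8470x+0.4330y = -0.0194−-0.1385z; -0.8789x+-0.4883y = -0.0066−-0.0800z
det = 0.7941;  x = 0.0155+-0.1288z,  y = -0.0144+0.0679z
into |P−centre ₁|² = l²: 1.0212z² + 0.1056z + -0.0794 = 0;  Δ = 0.3356;  z = -0.3354 or 0.2319 → z<0 root = -0.3354
x = 0.0587, y = -0.0372

(0.0587, -0.0372, -0.3354)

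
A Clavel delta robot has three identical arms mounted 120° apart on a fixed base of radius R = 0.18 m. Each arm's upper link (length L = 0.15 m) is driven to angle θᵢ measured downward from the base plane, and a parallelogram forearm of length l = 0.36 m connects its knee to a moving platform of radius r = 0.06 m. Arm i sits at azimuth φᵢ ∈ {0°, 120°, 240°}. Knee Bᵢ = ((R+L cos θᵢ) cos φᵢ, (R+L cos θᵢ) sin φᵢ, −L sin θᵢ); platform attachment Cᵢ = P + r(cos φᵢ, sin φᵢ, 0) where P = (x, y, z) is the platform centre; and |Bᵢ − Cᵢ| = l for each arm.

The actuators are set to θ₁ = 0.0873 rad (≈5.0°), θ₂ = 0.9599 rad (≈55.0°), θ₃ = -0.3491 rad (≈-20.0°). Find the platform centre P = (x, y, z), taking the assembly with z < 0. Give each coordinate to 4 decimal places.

S1 = (0.2694·cos0.0°, 0.2694·sin0.0°, -0.0131) = (0.2694, 0.0000, -0.0131)
S2 = (0.2060·cos120.0°, 0.2060·sin120.0°, -0.1229) = (-0.1030, 0.1784, -0.1229)
S3 = (0.2610·cos240.0°, 0.2610·sin240.0°, 0.0513) = (-0.1305, -0.2260, 0.0513)
subtract pairs → two planes through P
plane₁₂: -0.7449x+0.3569y+-0.2196z = -0.0152
Cramer: x(z) = 0.0122-0.0857z;  y(z) = -0.0171+0.4365z
sphere 1 gives Az²+Bz+C=0 with A=1.1979, B=0.0553, C=-0.0630;  B²−4AC=0.3048;  roots -0.2535, 0.2074;  negative root z = -0.2535
x = 0.0339, y = -0.1278

(0.0339, -0.1278, -0.2535)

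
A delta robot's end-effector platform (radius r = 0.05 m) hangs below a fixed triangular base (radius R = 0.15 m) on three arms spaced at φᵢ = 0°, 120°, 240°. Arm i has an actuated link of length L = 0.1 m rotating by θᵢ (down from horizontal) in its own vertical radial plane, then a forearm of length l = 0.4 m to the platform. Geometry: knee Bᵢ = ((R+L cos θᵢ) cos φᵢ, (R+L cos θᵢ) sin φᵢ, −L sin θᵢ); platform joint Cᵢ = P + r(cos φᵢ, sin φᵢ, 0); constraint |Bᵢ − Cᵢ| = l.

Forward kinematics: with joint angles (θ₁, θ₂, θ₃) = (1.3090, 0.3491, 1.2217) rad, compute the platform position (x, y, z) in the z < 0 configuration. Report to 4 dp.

(-0.0724, 0.1035, -0.4282)

φ1=0.0°: virtual centre (0.1259, 0.0000, -0.0966), radius l
O2 = (0.1940·cos120.0°, 0.1940·sin120.0°, -0.0342) = (-0.0970, 0.1680, -0.0342)
arm 3 at φ=240.0°: ρ3 = 0.1342;  O3 = (-0.0671, -0.1162, -0.0940)
eliminate P² terms by subtracting sphere 1 from 2 and 3
linear system: -0.4457x+0.3360y = 0.0136−0.1248z; -0.3860x+-0.2324y = 0.0017−0.0052z
det = 0.2333;  x = -0.0160+0.1319z,  y = 0.0193+-0.1964z
sphere 1 gives Az²+Bz+C=0 with A=1.0560, B=0.1482, C=-0.1302;  B²−4AC=0.5718;  roots -0.4282, 0.2879;  negative root z = -0.4282
x = -0.0724, y = 0.1035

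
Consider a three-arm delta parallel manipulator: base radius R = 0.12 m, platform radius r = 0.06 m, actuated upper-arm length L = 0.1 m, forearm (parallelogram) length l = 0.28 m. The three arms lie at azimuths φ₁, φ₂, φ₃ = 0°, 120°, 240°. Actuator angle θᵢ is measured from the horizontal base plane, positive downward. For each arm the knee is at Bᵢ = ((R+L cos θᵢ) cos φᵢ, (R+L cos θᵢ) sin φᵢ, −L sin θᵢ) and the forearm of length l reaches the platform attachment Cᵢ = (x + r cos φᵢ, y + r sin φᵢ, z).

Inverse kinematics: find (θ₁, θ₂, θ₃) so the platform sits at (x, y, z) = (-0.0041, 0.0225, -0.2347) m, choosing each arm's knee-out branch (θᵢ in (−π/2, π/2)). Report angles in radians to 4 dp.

φ1=0.0° → target in arm frame (-0.0041, 0.0225)
  A cos θ + B sin θ = C:  0.0641·cos θ + -0.2347·sin θ = 0.0435
  γ=atan2(-0.2347,0.0641)=-1.3042;  ψ=arccos(0.1788)=1.3910;  θ1=γ+ψ≈0.0868
arm 2 (φ=120.0°): x'=0.0215, y'=-0.0077
  e−x'=0.0385;  (l²−L²−(e−x')²−y'²−z²)/2L = 0.0589
  θ2 = atan2(B,A) + arccos(C/0.2378) = -0.0878
arm 3 (φ=240.0°): x'=-0.0174, y'=-0.0148
  A cos θ + B sin θ = C:  0.0774·cos θ + -0.2347·sin θ = 0.0355
  γ=atan2(-0.2347,0.0774)=-1.2521;  ψ=arccos(0.1437)=1.4266;  θ3=γ+ψ≈0.1745

θ₁ = 0.0868, θ₂ = -0.0878, θ₃ = 0.1745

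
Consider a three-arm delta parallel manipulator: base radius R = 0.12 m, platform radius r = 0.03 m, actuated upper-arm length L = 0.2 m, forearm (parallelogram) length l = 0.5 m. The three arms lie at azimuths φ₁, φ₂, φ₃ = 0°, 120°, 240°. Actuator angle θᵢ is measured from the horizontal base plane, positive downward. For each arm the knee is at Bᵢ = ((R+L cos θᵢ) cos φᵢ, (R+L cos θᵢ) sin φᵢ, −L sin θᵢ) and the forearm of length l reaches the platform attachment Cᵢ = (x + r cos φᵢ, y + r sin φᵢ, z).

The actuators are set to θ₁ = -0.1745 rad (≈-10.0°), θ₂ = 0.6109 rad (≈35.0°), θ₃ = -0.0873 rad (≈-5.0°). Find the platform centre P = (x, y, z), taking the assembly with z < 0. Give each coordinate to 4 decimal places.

(0.0880, -0.1244, -0.4068)

φ1=0.0°: virtual centre (0.2870, 0.0000, 0.0347), radius l
O2 = (0.2538·cos120.0°, 0.2538·sin120.0°, -0.1147) = (-0.1269, 0.2198, -0.1147)
O3 = (0.2892·cos240.0°, 0.2892·sin240.0°, 0.0174) = (-0.1446, -0.2505, 0.0174)
|O₂|²−|O₁|² = -0.0060;  |O₃|²−|O₁|² = 0.0004
linear system: -0.8278x+0.4396y = -0.0060−-0.2989z; -0.8632x+-0.5010y = 0.0004−-0.0346z
det = 0.7942;  x = 0.0035+-0.2077z,  y = -0.0069+0.2888z
quadratic in z: (1.1266)z²+(0.0443)z+(-0.1684)=0, √Δ=0.8723 → z ∈ {-0.4068, 0.3675}; z = -0.4068 (taking z<0)
x = 0.0880, y = -0.1244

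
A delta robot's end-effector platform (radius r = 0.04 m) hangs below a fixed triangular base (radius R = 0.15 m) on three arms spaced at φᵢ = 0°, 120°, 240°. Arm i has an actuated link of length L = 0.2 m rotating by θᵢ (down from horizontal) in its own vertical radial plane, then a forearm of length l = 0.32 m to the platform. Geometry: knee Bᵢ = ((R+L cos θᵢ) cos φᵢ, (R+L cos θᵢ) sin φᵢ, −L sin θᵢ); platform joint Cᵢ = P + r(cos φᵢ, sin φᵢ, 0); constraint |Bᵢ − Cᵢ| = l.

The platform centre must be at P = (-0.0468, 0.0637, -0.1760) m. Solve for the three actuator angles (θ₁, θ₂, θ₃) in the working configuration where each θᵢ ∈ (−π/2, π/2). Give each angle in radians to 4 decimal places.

θ₁ = 0.6983, θ₂ = -0.2617, θ₃ = 0.6107

rotate P by −φ1: (-0.0468, 0.0637, -0.1760)
  e−x'=0.1568;  (l²−L²−(e−x')²−y'²−z²)/2L = 0.0070
  θ1 = atan2(B,A) + arccos(C/0.2357) = 0.6983
rotate P by −φ2: (0.0786, 0.0087, -0.1760)
  A cos θ + B sin θ = C:  0.0314·cos θ + -0.1760·sin θ = 0.0759
  √(A²+B²)=0.1788;  θ2 = -1.3941+1.1323 ≈ -0.2617
φ3=240.0° → target in arm frame (-0.0318, -0.0724)
  e−x'=0.1418;  (l²−L²−(e−x')²−y'²−z²)/2L = 0.0152
  θ3 = atan2(B,A) + arccos(C/0.2260) = 0.6107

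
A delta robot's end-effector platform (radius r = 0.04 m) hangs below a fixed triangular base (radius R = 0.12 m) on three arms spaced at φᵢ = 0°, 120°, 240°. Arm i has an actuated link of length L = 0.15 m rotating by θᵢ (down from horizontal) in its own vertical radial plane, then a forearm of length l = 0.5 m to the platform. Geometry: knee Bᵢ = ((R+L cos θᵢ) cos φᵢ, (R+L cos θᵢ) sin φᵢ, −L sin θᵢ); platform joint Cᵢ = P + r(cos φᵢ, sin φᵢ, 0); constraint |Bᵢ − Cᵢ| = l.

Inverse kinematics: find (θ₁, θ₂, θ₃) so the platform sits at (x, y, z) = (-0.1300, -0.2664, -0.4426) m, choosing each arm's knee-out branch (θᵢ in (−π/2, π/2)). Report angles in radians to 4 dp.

φ1=0.0° → target in arm frame (-0.1300, -0.2664)
  A=0.2100, B=-0.4426, C=(l²−L²−A²−y'²−z²)/(2L)=-0.2782
  θ1 = atan2(B,A) + arccos(C/0.4899) = 1.0470
rotate P by −φ2: (-0.1657, 0.2458, -0.4426)
  A cos θ + B sin θ = C:  0.2457·cos θ + -0.4426·sin θ = -0.2973
  γ=atan2(-0.4426,0.2457)=-1.0640;  ψ=arccos(-0.5872)=2.1984;  θ2=γ+ψ≈1.1344
arm 3 (φ=240.0°): x'=0.2957, y'=0.0206
  e−x'=-0.2157;  (l²−L²−(e−x')²−y'²−z²)/2L = -0.0512
  θ3 = atan2(B,A) + arccos(C/0.4924) = -0.3494

θ₁ = 1.0470, θ₂ = 1.1344, θ₃ = -0.3494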